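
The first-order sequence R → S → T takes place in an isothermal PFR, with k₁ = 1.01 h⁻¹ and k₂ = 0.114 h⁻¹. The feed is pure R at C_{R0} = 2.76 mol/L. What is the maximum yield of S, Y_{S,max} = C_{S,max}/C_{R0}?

At the optimum, C_{S,max}/C_{R0} = (k₁/k₂)^[k₂/(k₂−k₁)].
= (1.01/0.114)^(0.114/(0.114−1.01)) = (8.860)^(-0.1272) = 0.7576.

0.758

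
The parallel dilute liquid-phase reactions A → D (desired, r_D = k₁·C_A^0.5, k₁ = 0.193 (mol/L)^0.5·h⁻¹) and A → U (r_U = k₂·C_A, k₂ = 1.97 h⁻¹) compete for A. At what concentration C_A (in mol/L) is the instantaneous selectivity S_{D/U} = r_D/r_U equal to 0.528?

S_{D/U} = (k₁/k₂)·C_A^-0.5 ⇒ C_A = (S·k₂/k₁)^(-2).
= (0.528×1.97/0.193)^(-2) = (5.389)^(-2) = 0.0344 mol/L.

0.0344 mol/L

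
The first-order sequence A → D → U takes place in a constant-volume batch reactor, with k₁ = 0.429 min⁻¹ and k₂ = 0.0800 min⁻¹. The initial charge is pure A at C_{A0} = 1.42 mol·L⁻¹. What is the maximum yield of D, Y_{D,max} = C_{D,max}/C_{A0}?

For a first-order series the maximum intermediate yield is C_{D,max}/C_{A0} = (k₁/k₂)^[k₂/(k₂−k₁)].
= (0.429/0.0800)^(0.0800/(0.0800−0.429)) = (5.362)^(-0.2292) = 0.6805.

0.680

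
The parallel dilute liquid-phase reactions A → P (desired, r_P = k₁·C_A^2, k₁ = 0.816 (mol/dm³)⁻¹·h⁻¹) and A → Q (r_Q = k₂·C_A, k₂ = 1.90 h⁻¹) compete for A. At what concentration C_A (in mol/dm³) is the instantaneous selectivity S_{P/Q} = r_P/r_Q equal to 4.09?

9.52 mol/dm³

S_{P/Q} = (k₁/k₂)·C_A ⇒ C_A = S·k₂/k₁.
= 4.09×1.90/0.816 = 9.52 mol/dm³.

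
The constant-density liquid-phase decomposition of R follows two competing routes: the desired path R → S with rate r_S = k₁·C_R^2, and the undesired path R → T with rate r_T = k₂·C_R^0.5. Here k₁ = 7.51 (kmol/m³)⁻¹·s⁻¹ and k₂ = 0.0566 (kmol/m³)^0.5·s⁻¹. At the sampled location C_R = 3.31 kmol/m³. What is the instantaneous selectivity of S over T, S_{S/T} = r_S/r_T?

S_{S/T} = r_S/r_T = (k₁·C_R^2)/(k₂·C_R^0.5) = (k₁/k₂)·C_R^1.5.
= (7.51×3.310^2) / (0.0566×3.310^0.5) = 82.28/0.1030 = 799.

799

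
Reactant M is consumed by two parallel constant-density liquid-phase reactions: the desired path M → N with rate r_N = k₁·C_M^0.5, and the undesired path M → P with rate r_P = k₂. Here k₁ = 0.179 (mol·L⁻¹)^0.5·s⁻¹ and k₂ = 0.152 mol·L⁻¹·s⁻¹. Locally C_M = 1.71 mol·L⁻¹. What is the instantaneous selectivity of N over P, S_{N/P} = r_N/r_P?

1.54

S_{N/P} = r_N/r_P = (k₁·C_M^0.5)/(k₂) = (k₁/k₂)·C_M^0.5.
= (0.179×1.710^0.5) / (0.152) = 0.2341/0.1520 = 1.54.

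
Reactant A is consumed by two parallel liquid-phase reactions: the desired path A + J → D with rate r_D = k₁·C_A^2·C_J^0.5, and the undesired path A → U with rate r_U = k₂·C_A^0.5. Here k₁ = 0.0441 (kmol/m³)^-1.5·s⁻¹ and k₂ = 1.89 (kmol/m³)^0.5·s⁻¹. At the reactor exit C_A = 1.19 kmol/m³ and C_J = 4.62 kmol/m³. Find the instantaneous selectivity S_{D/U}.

S_{D/U} = r_D/r_U = (k₁·C_A^2·C_J^0.5)/(k₂·C_A^0.5) = (k₁/k₂)·C_A^1.5·C_J^0.5.
= (0.0441×1.190^2×4.620^0.5) / (1.89×1.190^0.5) = 0.1342/2.062 = 0.0651.

0.0651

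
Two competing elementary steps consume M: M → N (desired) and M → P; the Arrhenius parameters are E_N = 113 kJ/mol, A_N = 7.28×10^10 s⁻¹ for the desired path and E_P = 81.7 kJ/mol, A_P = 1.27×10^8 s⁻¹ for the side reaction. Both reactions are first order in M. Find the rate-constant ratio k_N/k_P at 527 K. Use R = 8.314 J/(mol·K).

Since both paths have the same order in M, the concentration cancels and S_{N/P} = k_N/k_P = (A_N/A_P)·exp[(E_P−E_N)/(RT)].
(E_P−E_N)/(RT) = (81.7−113)×10³/(8.314×527) = -31300/4381 = -7.144.
k_N/k_P = (7.28×10^10/1.27×10^8)·exp(-7.144) = 573.2 × 7.898×10^-4 = 0.453.

0.453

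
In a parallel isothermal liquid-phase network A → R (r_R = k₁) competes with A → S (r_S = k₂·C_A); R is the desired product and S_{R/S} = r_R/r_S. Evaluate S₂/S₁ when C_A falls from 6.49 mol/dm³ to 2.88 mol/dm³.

S_{R/S} = (k₁/k₂)·C_A⁻¹, so S₂/S₁ = (C_{A,2}/C_{A,1})⁻¹.
= 6.49/2.88 = 2.25.

2.25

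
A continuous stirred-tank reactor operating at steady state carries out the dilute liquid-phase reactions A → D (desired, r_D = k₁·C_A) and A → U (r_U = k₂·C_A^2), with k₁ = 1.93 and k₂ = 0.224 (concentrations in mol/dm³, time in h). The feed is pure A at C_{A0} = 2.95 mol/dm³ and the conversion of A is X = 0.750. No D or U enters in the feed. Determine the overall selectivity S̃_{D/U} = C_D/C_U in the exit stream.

Exit C_A = C_{A0}(1−X) = 2.95×0.250 = 0.7375 mol/dm³.
Rates in a CSTR are evaluated at the outlet concentration: r_D = 1.93×0.7375 = 1.423, r_U = 0.224×0.7375^2 = 0.1218.
Overall selectivity = C_D/C_U = r_Dτ/(r_Uτ) = r_D/r_U = 11.7.

11.7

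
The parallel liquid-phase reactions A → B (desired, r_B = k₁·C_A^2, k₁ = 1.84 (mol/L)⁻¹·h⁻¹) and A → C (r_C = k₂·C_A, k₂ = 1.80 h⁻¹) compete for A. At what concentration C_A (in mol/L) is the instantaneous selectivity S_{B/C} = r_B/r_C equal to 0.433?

0.424 mol/L

S_{B/C} = (k₁/k₂)·C_A ⇒ C_A = S·k₂/k₁.
= 0.433×1.80/1.84 = 0.424 mol/L.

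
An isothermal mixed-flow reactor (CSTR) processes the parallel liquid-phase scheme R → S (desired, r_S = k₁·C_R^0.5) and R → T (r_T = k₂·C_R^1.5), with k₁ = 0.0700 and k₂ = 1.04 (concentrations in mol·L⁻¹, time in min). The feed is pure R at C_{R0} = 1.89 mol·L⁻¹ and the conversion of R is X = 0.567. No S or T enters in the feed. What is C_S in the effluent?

0.0814 mol·L⁻¹

Exit C_R = C_{R0}(1−X) = 1.89×0.433 = 0.8184 mol·L⁻¹.
A CSTR operates uniformly at the exit composition, giving r_S = 0.06332 and r_T = 0.7699 (each k·C_R^n at C_R = 0.8184).
Fraction of consumed R going to S: r_S/(r_S+r_T) = 0.07600.
C_S = 0.07600·C_{R0}·X = 0.07600×1.89×0.567 = 0.0814 mol·L⁻¹.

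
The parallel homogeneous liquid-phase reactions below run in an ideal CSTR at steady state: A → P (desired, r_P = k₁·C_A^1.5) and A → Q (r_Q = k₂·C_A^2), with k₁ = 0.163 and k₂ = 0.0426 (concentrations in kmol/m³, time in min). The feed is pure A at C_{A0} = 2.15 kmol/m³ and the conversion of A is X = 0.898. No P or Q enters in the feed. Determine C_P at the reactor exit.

1.72 kmol/m³

Exit C_A = C_{A0}(1−X) = 2.15×0.102 = 0.2193 kmol/m³.
In a CSTR the entire volume is at exit conditions, so r_P = 0.163×0.2193^1.5 = 0.01674 and r_Q = 0.0426×0.2193^2 = 0.002049.
Fraction of consumed A going to P: r_P/(r_P+r_Q) = 0.8910.
C_P = 0.8910·C_{A0}·X = 0.8910×2.15×0.898 = 1.72 kmol/m³.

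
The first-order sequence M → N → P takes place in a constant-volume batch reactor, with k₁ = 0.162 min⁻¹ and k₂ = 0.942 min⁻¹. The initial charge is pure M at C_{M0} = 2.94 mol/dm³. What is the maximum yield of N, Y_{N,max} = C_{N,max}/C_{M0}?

Evaluating C_N at t_opt = ln(k₂/k₁)/(k₂−k₁) gives C_{N,max}/C_{M0} = (k₁/k₂)^[k₂/(k₂−k₁)].
= (0.162/0.942)^(0.942/(0.942−0.162)) = (0.1720)^(1.208) = 0.1193.

0.119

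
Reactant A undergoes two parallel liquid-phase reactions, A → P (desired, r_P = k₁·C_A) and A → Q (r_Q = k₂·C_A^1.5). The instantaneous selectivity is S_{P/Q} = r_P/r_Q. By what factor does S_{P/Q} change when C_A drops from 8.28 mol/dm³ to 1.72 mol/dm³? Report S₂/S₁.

S_{P/Q} = (k₁/k₂)·C_A^-0.5, so S₂/S₁ = (C_{A,2}/C_{A,1})^-0.5.
= (1.72/8.28)^(-0.5) = (0.2077)^(-0.5) = 2.19.
Selectivity toward P rises as C_A falls — low-concentration operation is favoured.

2.19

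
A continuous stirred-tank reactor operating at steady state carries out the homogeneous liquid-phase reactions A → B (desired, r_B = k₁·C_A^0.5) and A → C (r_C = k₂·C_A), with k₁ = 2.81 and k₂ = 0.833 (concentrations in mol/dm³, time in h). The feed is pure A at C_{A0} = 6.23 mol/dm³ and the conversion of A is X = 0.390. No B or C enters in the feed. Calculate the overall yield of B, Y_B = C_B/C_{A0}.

Exit C_A = C_{A0}(1−X) = 6.23×0.610 = 3.800 mol/dm³.
Rates in a CSTR are evaluated at the outlet concentration: r_B = 2.81×3.800^0.5 = 5.478, r_C = 0.833×3.800 = 3.166.
Fraction of consumed A going to B: r_B/(r_B+r_C) = 0.6338.
C_B = 0.6338·C_{A0}·X = 0.6338×6.23×0.390 = 1.54 mol/dm³; Y_B = C_B/C_{A0} = 0.247.

0.247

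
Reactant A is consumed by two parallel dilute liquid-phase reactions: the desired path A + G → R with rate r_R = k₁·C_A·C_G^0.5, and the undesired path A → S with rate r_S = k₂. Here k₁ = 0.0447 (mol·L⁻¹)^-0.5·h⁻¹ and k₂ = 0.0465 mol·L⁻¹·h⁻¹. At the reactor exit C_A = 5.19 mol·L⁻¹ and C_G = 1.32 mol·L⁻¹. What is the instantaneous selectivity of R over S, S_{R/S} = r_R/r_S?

S_{R/S} = r_R/r_S = (k₁·C_A·C_G^0.5)/(k₂) = (k₁/k₂)·C_A·C_G^0.5.
= (0.0447×5.190×1.320^0.5) / (0.0465) = 0.2665/0.04650 = 5.73.

5.73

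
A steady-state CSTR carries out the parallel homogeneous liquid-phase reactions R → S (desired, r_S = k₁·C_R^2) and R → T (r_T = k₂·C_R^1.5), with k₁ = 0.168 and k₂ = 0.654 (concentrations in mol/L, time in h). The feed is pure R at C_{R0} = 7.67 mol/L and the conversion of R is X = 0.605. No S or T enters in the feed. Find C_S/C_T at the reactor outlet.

0.447

Exit C_R = C_{R0}(1−X) = 7.67×0.395 = 3.030 mol/L.
In a CSTR the entire volume is at exit conditions, so r_S = 0.168×3.030^2 = 1.542 and r_T = 0.654×3.030^1.5 = 3.449.
Overall selectivity = C_S/C_T = r_Sτ/(r_Tτ) = r_S/r_T = 0.447.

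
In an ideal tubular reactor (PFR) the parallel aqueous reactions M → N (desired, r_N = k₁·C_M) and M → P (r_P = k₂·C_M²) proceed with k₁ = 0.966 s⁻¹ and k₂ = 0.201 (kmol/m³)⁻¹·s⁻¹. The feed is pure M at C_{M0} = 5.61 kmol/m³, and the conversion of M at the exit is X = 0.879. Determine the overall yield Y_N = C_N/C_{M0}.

0.549

C_M = C_{M0}(1−X) = 0.6788 kmol/m³.
Along a PFR/batch, dC_N/dC_M = −r_N/(r_N+r_P) = −k₁/(k₁+k₂·C_M).
Integrating from C_{M0} to C_M: C_N = (0.966/0.201)·ln[(0.966+0.201·5.61)/(0.966+0.201·0.679)] = 4.806·ln(2.094/1.102) = 3.082 kmol/m³.
Y_N = C_N/C_{M0} = 3.082/5.61 = 0.549.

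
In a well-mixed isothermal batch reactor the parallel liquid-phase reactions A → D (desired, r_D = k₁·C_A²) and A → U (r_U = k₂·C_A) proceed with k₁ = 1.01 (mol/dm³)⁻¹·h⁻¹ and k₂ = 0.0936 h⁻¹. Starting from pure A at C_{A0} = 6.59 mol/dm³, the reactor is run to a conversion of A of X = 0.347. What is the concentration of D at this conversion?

C_A = C_{A0}(1−X) = 4.303 mol/dm³.
Along a PFR/batch, dC_U/dC_A = −r_U/(r_D+r_U) = −k₂/(k₂+k₁·C_A).
Integrating from C_{A0} to C_A: C_U = (0.0936/1.01)·ln[(0.0936+1.01·6.59)/(0.0936+1.01·4.30)] = 0.09267·ln(6.750/4.440) = 0.03881 mol/dm³.
Then C_D = (C_{A0}−C_A) − C_U = 2.287 − 0.03881 = 2.248 mol/dm³.

2.25 mol/dm³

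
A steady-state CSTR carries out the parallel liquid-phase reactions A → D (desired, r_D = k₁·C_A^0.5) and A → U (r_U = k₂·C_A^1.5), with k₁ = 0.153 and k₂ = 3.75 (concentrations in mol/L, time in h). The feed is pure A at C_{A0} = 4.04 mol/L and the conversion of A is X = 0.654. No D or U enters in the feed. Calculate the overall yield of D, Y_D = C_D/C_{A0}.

0.0185

Exit C_A = C_{A0}(1−X) = 4.04×0.346 = 1.398 mol/L.
In a CSTR the entire volume is at exit conditions, so r_D = 0.153×1.398^0.5 = 0.1809 and r_U = 3.75×1.398^1.5 = 6.198.
Fraction of consumed A going to D: r_D/(r_D+r_U) = 0.02836.
C_D = 0.02836·C_{A0}·X = 0.02836×4.04×0.654 = 0.0749 mol/L; Y_D = C_D/C_{A0} = 0.0185.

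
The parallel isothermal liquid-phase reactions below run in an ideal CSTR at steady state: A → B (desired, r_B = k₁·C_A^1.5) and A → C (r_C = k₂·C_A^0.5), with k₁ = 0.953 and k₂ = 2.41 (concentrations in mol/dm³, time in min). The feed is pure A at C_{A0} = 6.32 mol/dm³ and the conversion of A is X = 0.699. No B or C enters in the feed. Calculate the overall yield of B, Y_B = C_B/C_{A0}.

Exit C_A = C_{A0}(1−X) = 6.32×0.301 = 1.902 mol/dm³.
A CSTR operates uniformly at the exit composition, giving r_B = 2.500 and r_C = 3.324 (each k·C_A^n at C_A = 1.902).
Fraction of consumed A going to B: r_B/(r_B+r_C) = 0.4293.
C_B = 0.4293·C_{A0}·X = 0.4293×6.32×0.699 = 1.90 mol/dm³; Y_B = C_B/C_{A0} = 0.300.

0.300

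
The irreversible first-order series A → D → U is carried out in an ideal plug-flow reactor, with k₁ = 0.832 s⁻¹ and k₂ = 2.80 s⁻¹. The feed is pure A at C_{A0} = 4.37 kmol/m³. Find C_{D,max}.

For a first-order series the maximum intermediate yield is C_{D,max}/C_{A0} = (k₁/k₂)^[k₂/(k₂−k₁)].
= (0.832/2.80)^(2.80/(2.80−0.832)) = (0.2971)^(1.423) = 0.1779.
C_{D,max} = 0.1779×4.37 = 0.777 kmol/m³.

0.777 kmol/m³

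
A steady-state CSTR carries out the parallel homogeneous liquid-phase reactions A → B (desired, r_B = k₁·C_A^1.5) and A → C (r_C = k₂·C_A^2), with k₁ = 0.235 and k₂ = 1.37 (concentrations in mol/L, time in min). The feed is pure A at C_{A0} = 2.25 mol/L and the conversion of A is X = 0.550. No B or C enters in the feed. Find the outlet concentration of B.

Exit C_A = C_{A0}(1−X) = 2.25×0.450 = 1.012 mol/L.
A CSTR operates uniformly at the exit composition, giving r_B = 0.2394 and r_C = 1.404 (each k·C_A^n at C_A = 1.012).
Fraction of consumed A going to B: r_B/(r_B+r_C) = 0.1456.
C_B = 0.1456·C_{A0}·X = 0.1456×2.25×0.550 = 0.180 mol/L.

0.180 mol/L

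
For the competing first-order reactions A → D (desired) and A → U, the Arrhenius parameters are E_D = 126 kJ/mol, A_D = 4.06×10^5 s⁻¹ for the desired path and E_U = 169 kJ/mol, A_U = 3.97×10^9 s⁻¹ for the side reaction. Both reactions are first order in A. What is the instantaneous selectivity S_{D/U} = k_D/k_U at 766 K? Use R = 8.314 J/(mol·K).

0.0875

With equal orders, S_{D/U} = k_D/k_U = (A_D/A_U)·exp[(E_U−E_D)/(RT)].
(E_U−E_D)/(RT) = (169−126)×10³/(8.314×766) = 43000/6369 = 6.752.
k_D/k_U = (4.06×10^5/3.97×10^9)·exp(6.752) = 1.023×10^-4 × 855.7 = 0.0875.
Since E_D < E_U, lowering the temperature improves selectivity toward D.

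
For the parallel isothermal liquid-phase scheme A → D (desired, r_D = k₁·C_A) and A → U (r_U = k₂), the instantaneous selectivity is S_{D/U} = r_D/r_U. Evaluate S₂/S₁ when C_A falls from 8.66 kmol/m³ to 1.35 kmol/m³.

S_{D/U} = (k₁/k₂)·C_A, so S₂/S₁ = (C_{A,2}/C_{A,1}).
= 1.35/8.66 = 0.156.
Selectivity toward D falls as C_A falls — high-concentration operation is favoured.

0.156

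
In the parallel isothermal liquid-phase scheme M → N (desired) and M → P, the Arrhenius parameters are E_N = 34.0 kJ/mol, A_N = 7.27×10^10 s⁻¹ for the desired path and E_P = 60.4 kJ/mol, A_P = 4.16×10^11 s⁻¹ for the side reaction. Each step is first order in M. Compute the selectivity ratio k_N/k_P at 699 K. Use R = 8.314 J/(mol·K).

16.4

k_N/k_P = (A_N/A_P)·exp[−(E_N−E_P)/(RT)] = (A_N/A_P)·exp[(E_P−E_N)/(RT)].
(E_P−E_N)/(RT) = (60.4−34.0)×10³/(8.314×699) = 26400/5811 = 4.543.
k_N/k_P = (7.27×10^10/4.16×10^11)·exp(4.543) = 0.1748 × 93.95 = 16.4.
Since E_N < E_P, lowering the temperature improves selectivity toward N.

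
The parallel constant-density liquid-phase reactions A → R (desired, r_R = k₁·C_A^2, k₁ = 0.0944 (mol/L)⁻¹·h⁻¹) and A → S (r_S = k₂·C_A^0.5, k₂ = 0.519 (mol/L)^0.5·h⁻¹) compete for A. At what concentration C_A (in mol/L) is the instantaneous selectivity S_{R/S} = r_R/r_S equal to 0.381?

1.64 mol/L

S_{R/S} = (k₁/k₂)·C_A^1.5 ⇒ C_A = (S·k₂/k₁)^(1/1.5).
= (0.381×0.519/0.0944)^(0.6667) = (2.095)^(0.6667) = 1.64 mol/L.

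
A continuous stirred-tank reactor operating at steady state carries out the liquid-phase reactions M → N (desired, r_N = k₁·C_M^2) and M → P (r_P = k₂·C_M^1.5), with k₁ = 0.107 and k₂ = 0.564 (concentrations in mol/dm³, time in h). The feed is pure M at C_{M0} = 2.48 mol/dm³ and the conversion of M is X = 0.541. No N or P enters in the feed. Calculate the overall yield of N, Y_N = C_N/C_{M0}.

0.0911

Exit C_M = C_{M0}(1−X) = 2.48×0.459 = 1.138 mol/dm³.
A CSTR operates uniformly at the exit composition, giving r_N = 0.1386 and r_P = 0.6850 (each k·C_M^n at C_M = 1.138).
Fraction of consumed M going to N: r_N/(r_N+r_P) = 0.1683.
C_N = 0.1683·C_{M0}·X = 0.1683×2.48×0.541 = 0.226 mol/dm³; Y_N = C_N/C_{M0} = 0.0911.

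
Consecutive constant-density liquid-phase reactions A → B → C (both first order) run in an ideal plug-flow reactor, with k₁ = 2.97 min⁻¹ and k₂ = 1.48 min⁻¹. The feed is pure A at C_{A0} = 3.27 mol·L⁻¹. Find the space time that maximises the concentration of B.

0.467 min

Setting dC_B/dτ = 0 gives τ_opt = ln(k₂/k₁)/(k₂−k₁).
= ln(1.48/2.97)/(1.48−2.97) = ln(0.4983)/-1.490 = -0.6965/-1.490 = 0.467 min.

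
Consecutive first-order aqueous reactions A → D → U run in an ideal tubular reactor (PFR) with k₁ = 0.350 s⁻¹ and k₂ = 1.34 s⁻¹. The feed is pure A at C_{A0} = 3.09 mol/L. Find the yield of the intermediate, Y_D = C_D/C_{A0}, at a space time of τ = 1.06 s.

Solving the coupled first-order balances gives C_D(τ) = [k₁/(k₂−k₁)]·C_{A0}·(e^(−k₁τ) − e^(−k₂τ)).
e^(−k₁τ) = e^(−0.350×1.06) = e^(−0.3710) = 0.6900; e^(−k₂τ) = e^(−1.420) = 0.2416.
C_D = 0.350×3.09/(1.34−0.350) × (0.6900−0.2416) = 1.092×0.4484 = 0.4899 mol/L.
Y_D = C_D/C_{A0} = 0.4899/3.09 = 0.159.

0.159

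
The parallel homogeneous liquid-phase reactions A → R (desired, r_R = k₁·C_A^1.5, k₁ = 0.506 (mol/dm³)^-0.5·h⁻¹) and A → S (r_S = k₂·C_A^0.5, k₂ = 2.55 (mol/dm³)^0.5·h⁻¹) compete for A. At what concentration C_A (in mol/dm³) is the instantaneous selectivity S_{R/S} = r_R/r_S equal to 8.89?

S_{R/S} = (k₁/k₂)·C_A ⇒ C_A = S·k₂/k₁.
= 8.89×2.55/0.506 = 44.8 mol/dm³.

44.8 mol/dm³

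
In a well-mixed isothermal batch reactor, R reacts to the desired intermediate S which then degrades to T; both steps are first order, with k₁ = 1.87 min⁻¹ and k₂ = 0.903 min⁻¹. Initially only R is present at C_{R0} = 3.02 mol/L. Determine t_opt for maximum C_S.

For first-order series the maximum of C_S occurs at t_opt = ln(k₂/k₁)/(k₂−k₁).
= ln(0.903/1.87)/(0.903−1.87) = ln(0.4829)/-0.9670 = -0.7280/-0.9670 = 0.753 min.

0.753 min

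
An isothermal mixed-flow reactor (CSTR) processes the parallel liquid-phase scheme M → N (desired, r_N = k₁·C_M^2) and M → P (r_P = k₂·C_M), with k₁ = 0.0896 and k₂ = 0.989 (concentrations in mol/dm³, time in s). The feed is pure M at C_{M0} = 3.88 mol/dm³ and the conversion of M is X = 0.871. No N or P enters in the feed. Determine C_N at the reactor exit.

Exit C_M = C_{M0}(1−X) = 3.88×0.129 = 0.5005 mol/dm³.
A CSTR operates uniformly at the exit composition, giving r_N = 0.02245 and r_P = 0.4950 (each k·C_M^n at C_M = 0.5005).
Fraction of consumed M going to N: r_N/(r_N+r_P) = 0.04338.
C_N = 0.04338·C_{M0}·X = 0.04338×3.88×0.871 = 0.147 mol/dm³.

0.147 mol/dm³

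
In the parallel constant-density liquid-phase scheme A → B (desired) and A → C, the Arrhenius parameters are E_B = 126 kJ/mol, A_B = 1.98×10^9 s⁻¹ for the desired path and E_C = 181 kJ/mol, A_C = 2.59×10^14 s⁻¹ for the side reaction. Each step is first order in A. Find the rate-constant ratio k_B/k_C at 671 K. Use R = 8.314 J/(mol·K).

0.146

k_B/k_C = (A_B/A_C)·exp[−(E_B−E_C)/(RT)] = (A_B/A_C)·exp[(E_C−E_B)/(RT)].
(E_C−E_B)/(RT) = (181−126)×10³/(8.314×671) = 55000/5579 = 9.859.
k_B/k_C = (1.98×10^9/2.59×10^14)·exp(9.859) = 7.645×10^-6 × 19129 = 0.146.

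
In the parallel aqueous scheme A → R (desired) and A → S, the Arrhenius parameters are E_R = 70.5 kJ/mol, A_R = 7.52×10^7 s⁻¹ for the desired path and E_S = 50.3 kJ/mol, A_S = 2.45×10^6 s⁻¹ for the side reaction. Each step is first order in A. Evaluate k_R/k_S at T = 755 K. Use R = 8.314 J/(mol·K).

With equal orders, S_{R/S} = k_R/k_S = (A_R/A_S)·exp[(E_S−E_R)/(RT)].
(E_S−E_R)/(RT) = (50.3−70.5)×10³/(8.314×755) = -20200/6277 = -3.218.
k_R/k_S = (7.52×10^7/2.45×10^6)·exp(-3.218) = 30.69 × 0.04003 = 1.23.
Since E_R > E_S, raising the temperature improves selectivity toward R.

1.23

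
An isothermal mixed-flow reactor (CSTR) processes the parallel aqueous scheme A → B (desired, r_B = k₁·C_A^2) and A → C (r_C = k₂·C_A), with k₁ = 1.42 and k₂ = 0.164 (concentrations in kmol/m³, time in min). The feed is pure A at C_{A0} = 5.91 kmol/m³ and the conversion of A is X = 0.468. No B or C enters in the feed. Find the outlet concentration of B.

2.67 kmol/m³

Exit C_A = C_{A0}(1−X) = 5.91×0.532 = 3.144 kmol/m³.
A CSTR operates uniformly at the exit composition, giving r_B = 14.04 and r_C = 0.5156 (each k·C_A^n at C_A = 3.144).
Fraction of consumed A going to B: r_B/(r_B+r_C) = 0.9646.
C_B = 0.9646·C_{A0}·X = 0.9646×5.91×0.468 = 2.67 kmol/m³.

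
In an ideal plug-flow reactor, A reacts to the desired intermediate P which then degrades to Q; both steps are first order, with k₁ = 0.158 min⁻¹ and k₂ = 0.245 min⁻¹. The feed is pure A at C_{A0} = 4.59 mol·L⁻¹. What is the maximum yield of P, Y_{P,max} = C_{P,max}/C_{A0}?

At the optimum, C_{P,max}/C_{A0} = (k₁/k₂)^[k₂/(k₂−k₁)].
= (0.158/0.245)^(0.245/(0.245−0.158)) = (0.6449)^(2.816) = 0.2907.

0.291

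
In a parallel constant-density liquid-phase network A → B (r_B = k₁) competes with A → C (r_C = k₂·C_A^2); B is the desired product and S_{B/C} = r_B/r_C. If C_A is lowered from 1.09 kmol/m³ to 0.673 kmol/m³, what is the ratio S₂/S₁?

2.62

S_{B/C} = (k₁/k₂)·C_A^-2, so S₂/S₁ = (C_{A,2}/C_{A,1})^-2.
= (0.673/1.09)^(-2) = (0.6174)^(-2) = 2.62.
Selectivity toward B rises as C_A falls — low-concentration operation is favoured.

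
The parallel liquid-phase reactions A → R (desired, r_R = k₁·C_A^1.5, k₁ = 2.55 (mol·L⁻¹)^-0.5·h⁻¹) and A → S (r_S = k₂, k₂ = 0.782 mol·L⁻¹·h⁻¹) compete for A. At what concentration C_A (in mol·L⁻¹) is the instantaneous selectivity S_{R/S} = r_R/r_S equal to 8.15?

1.84 mol·L⁻¹

S_{R/S} = (k₁/k₂)·C_A^1.5 ⇒ C_A = (S·k₂/k₁)^(1/1.5).
= (8.15×0.782/2.55)^(0.6667) = (2.499)^(0.6667) = 1.84 mol·L⁻¹.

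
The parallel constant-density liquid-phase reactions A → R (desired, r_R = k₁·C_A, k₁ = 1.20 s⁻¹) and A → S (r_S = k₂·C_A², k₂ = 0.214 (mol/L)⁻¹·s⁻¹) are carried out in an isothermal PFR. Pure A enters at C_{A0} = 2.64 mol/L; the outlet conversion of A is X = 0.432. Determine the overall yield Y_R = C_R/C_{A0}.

C_A = C_{A0}(1−X) = 1.500 mol/L.
Along a PFR/batch, dC_R/dC_A = −r_R/(r_R+r_S) = −k₁/(k₁+k₂·C_A).
Integrating from C_{A0} to C_A: C_R = (1.20/0.214)·ln[(1.20+0.214·2.64)/(1.20+0.214·1.50)] = 5.607·ln(1.765/1.521) = 0.8345 mol/L.
Y_R = C_R/C_{A0} = 0.8345/2.64 = 0.316.

0.316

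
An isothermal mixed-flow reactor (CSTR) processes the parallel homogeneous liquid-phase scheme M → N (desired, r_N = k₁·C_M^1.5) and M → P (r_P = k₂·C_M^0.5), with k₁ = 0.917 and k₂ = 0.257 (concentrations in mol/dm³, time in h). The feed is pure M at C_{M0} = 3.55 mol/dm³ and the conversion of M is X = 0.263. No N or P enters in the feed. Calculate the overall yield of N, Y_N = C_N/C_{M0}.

Exit C_M = C_{M0}(1−X) = 3.55×0.737 = 2.616 mol/dm³.
In a CSTR the entire volume is at exit conditions, so r_N = 0.917×2.616^1.5 = 3.881 and r_P = 0.257×2.616^0.5 = 0.4157.
Fraction of consumed M going to N: r_N/(r_N+r_P) = 0.9032.
C_N = 0.9032·C_{M0}·X = 0.9032×3.55×0.263 = 0.843 mol/dm³; Y_N = C_N/C_{M0} = 0.238.

0.238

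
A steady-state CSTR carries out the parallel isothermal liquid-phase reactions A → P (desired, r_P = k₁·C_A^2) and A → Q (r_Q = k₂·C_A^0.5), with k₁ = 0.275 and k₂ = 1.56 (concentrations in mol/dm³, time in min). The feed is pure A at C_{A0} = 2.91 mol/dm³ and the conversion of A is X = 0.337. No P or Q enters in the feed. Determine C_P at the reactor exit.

Exit C_A = C_{A0}(1−X) = 2.91×0.663 = 1.929 mol/dm³.
Rates in a CSTR are evaluated at the outlet concentration: r_P = 0.275×1.929^2 = 1.024, r_Q = 1.56×1.929^0.5 = 2.167.
Fraction of consumed A going to P: r_P/(r_P+r_Q) = 0.3208.
C_P = 0.3208·C_{A0}·X = 0.3208×2.91×0.337 = 0.315 mol/dm³.

0.315 mol/dm³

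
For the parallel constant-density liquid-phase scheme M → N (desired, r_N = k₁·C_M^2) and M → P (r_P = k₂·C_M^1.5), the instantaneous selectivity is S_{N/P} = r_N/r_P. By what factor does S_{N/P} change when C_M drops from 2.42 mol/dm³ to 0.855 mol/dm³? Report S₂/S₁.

0.594

S_{N/P} = (k₁/k₂)·C_M^0.5, so S₂/S₁ = (C_{M,2}/C_{M,1})^0.5.
= (0.855/2.42)^0.5 = (0.3533)^0.5 = 0.594.
Selectivity toward N falls as C_M falls — high-concentration operation is favoured.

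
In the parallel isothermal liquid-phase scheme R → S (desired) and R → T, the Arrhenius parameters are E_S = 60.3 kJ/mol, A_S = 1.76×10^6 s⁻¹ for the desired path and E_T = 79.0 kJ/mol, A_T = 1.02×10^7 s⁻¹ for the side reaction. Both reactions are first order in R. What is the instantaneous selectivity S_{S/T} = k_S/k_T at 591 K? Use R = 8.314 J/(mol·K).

Since both paths have the same order in R, the concentration cancels and S_{S/T} = k_S/k_T = (A_S/A_T)·exp[(E_T−E_S)/(RT)].
(E_T−E_S)/(RT) = (79.0−60.3)×10³/(8.314×591) = 18700/4914 = 3.806.
k_S/k_T = (1.76×10^6/1.02×10^7)·exp(3.806) = 0.1725 × 44.96 = 7.76.
Since E_S < E_T, lowering the temperature improves selectivity toward S.

7.76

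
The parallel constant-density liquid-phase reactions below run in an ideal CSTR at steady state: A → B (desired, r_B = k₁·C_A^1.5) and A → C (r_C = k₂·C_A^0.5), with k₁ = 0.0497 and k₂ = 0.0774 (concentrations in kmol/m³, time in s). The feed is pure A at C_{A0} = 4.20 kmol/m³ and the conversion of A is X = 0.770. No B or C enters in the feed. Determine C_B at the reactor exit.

1.24 kmol/m³

Exit C_A = C_{A0}(1−X) = 4.20×0.230 = 0.9660 kmol/m³.
Rates in a CSTR are evaluated at the outlet concentration: r_B = 0.0497×0.9660^1.5 = 0.04719, r_C = 0.0774×0.9660^0.5 = 0.07607.
Fraction of consumed A going to B: r_B/(r_B+r_C) = 0.3828.
C_B = 0.3828·C_{A0}·X = 0.3828×4.20×0.770 = 1.24 kmol/m³.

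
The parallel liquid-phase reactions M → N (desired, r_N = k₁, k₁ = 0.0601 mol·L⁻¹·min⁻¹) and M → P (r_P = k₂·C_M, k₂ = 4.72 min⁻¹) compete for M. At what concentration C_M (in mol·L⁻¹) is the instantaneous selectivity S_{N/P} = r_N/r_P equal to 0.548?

0.0232 mol·L⁻¹

S_{N/P} = (k₁/k₂)·C_M⁻¹ ⇒ C_M = (S·k₂/k₁)^(-1).
= (0.548×4.72/0.0601)^(-1) = (43.04)^(-1) = 0.0232 mol·L⁻¹.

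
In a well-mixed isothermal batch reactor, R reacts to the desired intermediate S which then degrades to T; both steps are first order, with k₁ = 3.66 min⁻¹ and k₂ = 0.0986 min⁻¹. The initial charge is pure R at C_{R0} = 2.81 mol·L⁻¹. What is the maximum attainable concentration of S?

2.54 mol·L⁻¹

For a first-order series the maximum intermediate yield is C_{S,max}/C_{R0} = (k₁/k₂)^[k₂/(k₂−k₁)].
= (3.66/0.0986)^(0.0986/(0.0986−3.66)) = (37.12)^(-0.02769) = 0.9048.
C_{S,max} = 0.9048×2.81 = 2.54 mol·L⁻¹.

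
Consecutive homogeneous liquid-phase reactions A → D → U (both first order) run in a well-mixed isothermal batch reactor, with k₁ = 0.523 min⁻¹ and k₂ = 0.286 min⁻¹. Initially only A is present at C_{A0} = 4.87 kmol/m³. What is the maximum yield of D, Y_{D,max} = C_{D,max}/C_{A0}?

Evaluating C_D at t_opt = ln(k₂/k₁)/(k₂−k₁) gives C_{D,max}/C_{A0} = (k₁/k₂)^[k₂/(k₂−k₁)].
= (0.523/0.286)^(0.286/(0.286−0.523)) = (1.829)^(-1.207) = 0.4827.

0.483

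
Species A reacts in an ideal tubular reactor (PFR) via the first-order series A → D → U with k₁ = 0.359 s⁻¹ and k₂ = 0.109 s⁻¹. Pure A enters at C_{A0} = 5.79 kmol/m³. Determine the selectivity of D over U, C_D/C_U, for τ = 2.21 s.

For first-order series with pure A initially, C_D(τ) = k₁C_{A0}/(k₂−k₁)·(e^(−k₁τ) − e^(−k₂τ)).
e^(−k₁τ) = e^(−0.359×2.21) = e^(−0.7934) = 0.4523; e^(−k₂τ) = e^(−0.2409) = 0.7859.
C_D = 0.359×5.79/(0.109−0.359) × (0.4523−0.7859) = (-8.314)×(-0.3336) = 2.774 kmol/m³.
C_A = C_{A0}e^(−k₁τ) = 2.619 kmol/m³, so C_U = C_{A0}−C_A−C_D = 0.3973 kmol/m³; C_D/C_U = 6.98.

6.98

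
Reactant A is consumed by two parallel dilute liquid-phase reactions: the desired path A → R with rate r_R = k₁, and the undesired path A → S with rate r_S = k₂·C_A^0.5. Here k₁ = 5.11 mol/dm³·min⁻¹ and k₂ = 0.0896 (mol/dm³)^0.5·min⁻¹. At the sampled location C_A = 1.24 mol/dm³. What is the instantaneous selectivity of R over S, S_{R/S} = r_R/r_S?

S_{R/S} = r_R/r_S = (k₁)/(k₂·C_A^0.5) = (k₁/k₂)·C_A^-0.5.
= (5.11) / (0.0896×1.240^0.5) = 5.110/0.09977 = 51.2.

51.2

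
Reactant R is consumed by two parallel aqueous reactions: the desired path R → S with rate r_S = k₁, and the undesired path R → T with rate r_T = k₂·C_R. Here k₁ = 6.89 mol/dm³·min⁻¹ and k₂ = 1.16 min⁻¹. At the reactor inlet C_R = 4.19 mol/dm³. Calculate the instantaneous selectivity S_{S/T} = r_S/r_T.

1.42

S_{S/T} = r_S/r_T = (k₁)/(k₂·C_R) = (k₁/k₂)·C_R⁻¹.
= (6.89) / (1.16×4.190) = 6.890/4.860 = 1.42.
The undesired path is higher order in R, so low C_R (CSTR or dilute feed) favours S.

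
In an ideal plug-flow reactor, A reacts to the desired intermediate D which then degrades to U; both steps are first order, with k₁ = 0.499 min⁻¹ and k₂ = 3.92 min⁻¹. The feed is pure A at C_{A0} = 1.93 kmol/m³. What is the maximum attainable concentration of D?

0.182 kmol/m³

Evaluating C_D at τ_opt = ln(k₂/k₁)/(k₂−k₁) gives C_{D,max}/C_{A0} = (k₁/k₂)^[k₂/(k₂−k₁)].
= (0.499/3.92)^(3.92/(3.92−0.499)) = (0.1273)^(1.146) = 0.09424.
C_{D,max} = 0.09424×1.93 = 0.182 kmol/m³.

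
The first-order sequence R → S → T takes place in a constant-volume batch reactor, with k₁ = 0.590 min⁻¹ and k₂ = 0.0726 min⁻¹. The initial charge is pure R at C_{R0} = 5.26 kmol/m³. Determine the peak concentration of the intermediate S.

3.92 kmol/m³

Evaluating C_S at t_opt = ln(k₂/k₁)/(k₂−k₁) gives C_{S,max}/C_{R0} = (k₁/k₂)^[k₂/(k₂−k₁)].
= (0.590/0.0726)^(0.0726/(0.0726−0.590)) = (8.127)^(-0.1403) = 0.7453.
C_{S,max} = 0.7453×5.26 = 3.92 kmol/m³.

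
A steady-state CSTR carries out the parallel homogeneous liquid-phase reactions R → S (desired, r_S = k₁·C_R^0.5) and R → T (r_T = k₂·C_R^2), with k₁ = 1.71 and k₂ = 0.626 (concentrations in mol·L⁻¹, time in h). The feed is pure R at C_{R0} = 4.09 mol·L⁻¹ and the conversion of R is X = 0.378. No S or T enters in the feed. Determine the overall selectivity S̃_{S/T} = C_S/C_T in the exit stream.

0.673

Exit C_R = C_{R0}(1−X) = 4.09×0.622 = 2.544 mol·L⁻¹.
A CSTR operates uniformly at the exit composition, giving r_S = 2.727 and r_T = 4.051 (each k·C_R^n at C_R = 2.544).
Overall selectivity = C_S/C_T = r_Sτ/(r_Tτ) = r_S/r_T = 0.673.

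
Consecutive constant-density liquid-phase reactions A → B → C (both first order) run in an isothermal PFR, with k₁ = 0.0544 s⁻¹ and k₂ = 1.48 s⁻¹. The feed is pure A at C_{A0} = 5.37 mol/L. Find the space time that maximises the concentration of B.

2.32 s

Setting dC_B/dτ = 0 gives τ_opt = ln(k₂/k₁)/(k₂−k₁).
= ln(1.48/0.0544)/(1.48−0.0544) = ln(27.21)/1.426 = 3.303/1.426 = 2.32 s.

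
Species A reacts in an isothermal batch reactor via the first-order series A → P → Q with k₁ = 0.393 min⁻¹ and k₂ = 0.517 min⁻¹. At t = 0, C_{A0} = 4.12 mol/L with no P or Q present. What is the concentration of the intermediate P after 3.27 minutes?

The intermediate concentration in a first-order A→B→C sequence is C_P = k₁C_{A0}(e^(−k₁t) − e^(−k₂t))/(k₂−k₁).
e^(−k₁t) = e^(−0.393×3.27) = e^(−1.285) = 0.2766; e^(−k₂t) = e^(−1.691) = 0.1844.
C_P = 0.393×4.12/(0.517−0.393) × (0.2766−0.1844) = 13.06×0.09221 = 1.204 mol/L.

1.20 mol/L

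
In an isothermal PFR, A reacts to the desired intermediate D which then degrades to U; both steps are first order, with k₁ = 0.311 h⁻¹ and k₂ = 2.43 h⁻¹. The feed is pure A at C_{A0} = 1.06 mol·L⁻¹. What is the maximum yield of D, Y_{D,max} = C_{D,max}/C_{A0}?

0.0946

At the optimum, C_{D,max}/C_{A0} = (k₁/k₂)^[k₂/(k₂−k₁)].
= (0.311/2.43)^(2.43/(2.43−0.311)) = (0.1280)^(1.147) = 0.09465.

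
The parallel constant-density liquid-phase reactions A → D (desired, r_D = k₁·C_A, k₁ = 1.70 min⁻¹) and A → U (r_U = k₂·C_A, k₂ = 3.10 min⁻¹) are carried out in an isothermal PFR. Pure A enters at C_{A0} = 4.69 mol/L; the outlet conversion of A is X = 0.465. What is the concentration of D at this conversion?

0.772 mol/L

C_A = C_{A0}(1−X) = 2.509 mol/L.
Both paths are first order in A, so the instantaneous fraction to D is constant: dC_D/d(−C_A) = k₁/(k₁+k₂) = 0.3542.
C_D = 0.3542·(C_{A0}−C_A) = 0.3542×2.181 = 0.772 mol/L.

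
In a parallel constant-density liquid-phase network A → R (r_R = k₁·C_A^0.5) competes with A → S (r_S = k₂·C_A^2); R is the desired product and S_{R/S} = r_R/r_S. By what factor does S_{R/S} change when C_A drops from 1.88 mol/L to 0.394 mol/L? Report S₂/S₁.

S_{R/S} = (k₁/k₂)·C_A^-1.5, so S₂/S₁ = (C_{A,2}/C_{A,1})^-1.5.
= (0.394/1.88)^(-1.5) = (0.2096)^(-1.5) = 10.4.

10.4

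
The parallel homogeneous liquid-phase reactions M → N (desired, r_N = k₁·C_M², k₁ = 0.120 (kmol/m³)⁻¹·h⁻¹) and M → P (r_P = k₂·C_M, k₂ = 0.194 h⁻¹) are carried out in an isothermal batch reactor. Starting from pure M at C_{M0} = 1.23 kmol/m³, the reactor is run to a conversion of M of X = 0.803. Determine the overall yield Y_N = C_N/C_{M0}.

C_M = C_{M0}(1−X) = 0.2423 kmol/m³.
Along a PFR/batch, dC_P/dC_M = −r_P/(r_N+r_P) = −k₂/(k₂+k₁·C_M).
Integrating from C_{M0} to C_M: C_P = (0.194/0.120)·ln[(0.194+0.120·1.23)/(0.194+0.120·0.242)] = 1.617·ln(0.3416/0.2231) = 0.6889 kmol/m³.
Then C_N = (C_{M0}−C_M) − C_P = 0.9877 − 0.6889 = 0.2988 kmol/m³.
Y_N = C_N/C_{M0} = 0.2988/1.23 = 0.243.

0.243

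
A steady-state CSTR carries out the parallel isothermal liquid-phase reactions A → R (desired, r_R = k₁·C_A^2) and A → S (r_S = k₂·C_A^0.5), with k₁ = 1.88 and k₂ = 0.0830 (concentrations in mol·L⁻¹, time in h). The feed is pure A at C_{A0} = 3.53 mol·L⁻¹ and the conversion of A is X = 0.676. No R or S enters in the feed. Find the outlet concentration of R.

Exit C_A = C_{A0}(1−X) = 3.53×0.324 = 1.144 mol·L⁻¹.
A CSTR operates uniformly at the exit composition, giving r_R = 2.459 and r_S = 0.08876 (each k·C_A^n at C_A = 1.144).
Fraction of consumed A going to R: r_R/(r_R+r_S) = 0.9652.
C_R = 0.9652·C_{A0}·X = 0.9652×3.53×0.676 = 2.30 mol·L⁻¹.

2.30 mol·L⁻¹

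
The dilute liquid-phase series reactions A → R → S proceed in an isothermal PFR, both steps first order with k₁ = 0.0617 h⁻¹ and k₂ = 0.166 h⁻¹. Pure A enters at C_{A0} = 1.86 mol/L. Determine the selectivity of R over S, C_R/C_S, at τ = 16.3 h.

0.387

Solving the coupled first-order balances gives C_R(τ) = [k₁/(k₂−k₁)]·C_{A0}·(e^(−k₁τ) − e^(−k₂τ)).
e^(−k₁τ) = e^(−0.0617×16.3) = e^(−1.006) = 0.3658; e^(−k₂τ) = e^(−2.706) = 0.06682.
C_R = 0.0617×1.86/(0.166−0.0617) × (0.3658−0.06682) = 1.100×0.2990 = 0.3290 mol/L.
C_A = C_{A0}e^(−k₁τ) = 0.6804 mol/L, so C_S = C_{A0}−C_A−C_R = 0.8507 mol/L; C_R/C_S = 0.387.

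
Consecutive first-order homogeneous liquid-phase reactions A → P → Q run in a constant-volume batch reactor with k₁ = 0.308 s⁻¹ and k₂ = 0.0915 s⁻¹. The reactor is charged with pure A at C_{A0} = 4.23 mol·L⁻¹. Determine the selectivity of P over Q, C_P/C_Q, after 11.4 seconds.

The intermediate concentration in a first-order A→B→C sequence is C_P = k₁C_{A0}(e^(−k₁t) − e^(−k₂t))/(k₂−k₁).
e^(−k₁t) = e^(−0.308×11.4) = e^(−3.511) = 0.02986; e^(−k₂t) = e^(−1.043) = 0.3524.
C_P = 0.308×4.23/(0.0915−0.308) × (0.02986−0.3524) = (-6.018)×(-0.3225) = 1.941 mol·L⁻¹.
C_A = C_{A0}e^(−k₁t) = 0.1263 mol·L⁻¹, so C_Q = C_{A0}−C_A−C_P = 2.163 mol·L⁻¹; C_P/C_Q = 0.897.

0.897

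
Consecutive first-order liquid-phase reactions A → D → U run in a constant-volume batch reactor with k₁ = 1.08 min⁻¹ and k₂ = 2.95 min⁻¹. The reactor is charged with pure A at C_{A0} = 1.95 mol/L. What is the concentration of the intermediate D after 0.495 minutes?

0.398 mol/L

For first-order series with pure A initially, C_D(t) = k₁C_{A0}/(k₂−k₁)·(e^(−k₁t) − e^(−k₂t)).
e^(−k₁t) = e^(−1.08×0.495) = e^(−0.5346) = 0.5859; e^(−k₂t) = e^(−1.460) = 0.2322.
C_D = 1.08×1.95/(2.95−1.08) × (0.5859−0.2322) = 1.126×0.3537 = 0.3984 mol/L.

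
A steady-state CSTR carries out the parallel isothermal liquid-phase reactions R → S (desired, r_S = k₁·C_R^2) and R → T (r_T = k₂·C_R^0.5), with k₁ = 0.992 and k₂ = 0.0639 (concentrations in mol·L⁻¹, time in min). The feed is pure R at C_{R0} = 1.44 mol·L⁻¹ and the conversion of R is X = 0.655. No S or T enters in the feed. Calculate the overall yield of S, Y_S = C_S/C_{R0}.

0.553

Exit C_R = C_{R0}(1−X) = 1.44×0.345 = 0.4968 mol·L⁻¹.
A CSTR operates uniformly at the exit composition, giving r_S = 0.2448 and r_T = 0.04504 (each k·C_R^n at C_R = 0.4968).
Fraction of consumed R going to S: r_S/(r_S+r_T) = 0.8446.
C_S = 0.8446·C_{R0}·X = 0.8446×1.44×0.655 = 0.797 mol·L⁻¹; Y_S = C_S/C_{R0} = 0.553.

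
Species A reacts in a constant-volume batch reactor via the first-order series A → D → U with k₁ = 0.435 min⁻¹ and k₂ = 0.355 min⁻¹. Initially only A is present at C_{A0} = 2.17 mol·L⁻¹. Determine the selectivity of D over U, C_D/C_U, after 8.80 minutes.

Solving the coupled first-order balances gives C_D(t) = [k₁/(k₂−k₁)]·C_{A0}·(e^(−k₁t) − e^(−k₂t)).
e^(−k₁t) = e^(−0.435×8.80) = e^(−3.828) = 0.02175; e^(−k₂t) = e^(−3.124) = 0.04398.
C_D = 0.435×2.17/(0.355−0.435) × (0.02175−0.04398) = (-11.80)×(-0.02223) = 0.2623 mol·L⁻¹.
C_A = C_{A0}e^(−k₁t) = 0.04720 mol·L⁻¹, so C_U = C_{A0}−C_A−C_D = 1.861 mol·L⁻¹; C_D/C_U = 0.141.

0.141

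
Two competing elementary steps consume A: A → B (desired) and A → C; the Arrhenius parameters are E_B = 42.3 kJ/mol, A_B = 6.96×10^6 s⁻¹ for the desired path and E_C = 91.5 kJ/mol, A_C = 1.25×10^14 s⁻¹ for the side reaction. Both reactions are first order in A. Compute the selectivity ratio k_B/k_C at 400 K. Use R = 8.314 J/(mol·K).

Since both paths have the same order in A, the concentration cancels and S_{B/C} = k_B/k_C = (A_B/A_C)·exp[(E_C−E_B)/(RT)].
(E_C−E_B)/(RT) = (91.5−42.3)×10³/(8.314×400) = 49200/3326 = 14.79.
k_B/k_C = (6.96×10^6/1.25×10^14)·exp(14.79) = 5.568×10^-8 × 2.661×10^6 = 0.148.

0.148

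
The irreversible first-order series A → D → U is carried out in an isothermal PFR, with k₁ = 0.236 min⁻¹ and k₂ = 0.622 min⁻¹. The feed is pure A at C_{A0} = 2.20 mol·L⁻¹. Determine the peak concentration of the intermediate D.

0.462 mol·L⁻¹

Evaluating C_D at τ_opt = ln(k₂/k₁)/(k₂−k₁) gives C_{D,max}/C_{A0} = (k₁/k₂)^[k₂/(k₂−k₁)].
= (0.236/0.622)^(0.622/(0.622−0.236)) = (0.3794)^(1.611) = 0.2098.
C_{D,max} = 0.2098×2.20 = 0.462 mol·L⁻¹.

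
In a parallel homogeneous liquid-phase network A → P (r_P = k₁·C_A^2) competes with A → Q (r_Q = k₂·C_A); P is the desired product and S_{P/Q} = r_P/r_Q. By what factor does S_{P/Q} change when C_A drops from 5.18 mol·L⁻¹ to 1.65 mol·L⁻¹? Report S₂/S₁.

0.319

S_{P/Q} = (k₁/k₂)·C_A, so S₂/S₁ = (C_{A,2}/C_{A,1}).
= 1.65/5.18 = 0.319.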